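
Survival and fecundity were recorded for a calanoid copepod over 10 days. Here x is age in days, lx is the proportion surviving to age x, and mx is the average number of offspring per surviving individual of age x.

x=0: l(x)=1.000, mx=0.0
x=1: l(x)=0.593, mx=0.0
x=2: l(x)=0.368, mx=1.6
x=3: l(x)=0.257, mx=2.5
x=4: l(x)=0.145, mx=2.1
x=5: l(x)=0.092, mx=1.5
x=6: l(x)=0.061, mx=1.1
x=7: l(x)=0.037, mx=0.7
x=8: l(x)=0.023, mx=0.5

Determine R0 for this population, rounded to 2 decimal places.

1.78

lx·mx by age: 0, 0, 0.5888, 0.6425, 0.3045, 0.138, 0.0671, 0.0259, 0.0115
R0 = Σ lx·mx = 1.7783 → 1.78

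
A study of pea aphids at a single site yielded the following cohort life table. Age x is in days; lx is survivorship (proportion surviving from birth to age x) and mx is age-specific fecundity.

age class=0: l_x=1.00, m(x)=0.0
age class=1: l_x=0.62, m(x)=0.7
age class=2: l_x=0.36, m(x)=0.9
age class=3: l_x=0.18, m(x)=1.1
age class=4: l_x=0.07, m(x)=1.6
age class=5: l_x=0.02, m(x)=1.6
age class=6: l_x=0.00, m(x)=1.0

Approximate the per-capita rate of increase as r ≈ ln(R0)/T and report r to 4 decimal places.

R0 = Σ lx·mx = 0 + 0.434 + 0.324 + 0.198 + 0.112 + 0.032 + 0 = 1.1
Σ x·lx·mx = 2.284; T = 2.284/1.1 = 2.07636…
r ≈ ln(R0)/T = ln(1.1)/2.07636… = 0.045902… → 0.0459

0.0459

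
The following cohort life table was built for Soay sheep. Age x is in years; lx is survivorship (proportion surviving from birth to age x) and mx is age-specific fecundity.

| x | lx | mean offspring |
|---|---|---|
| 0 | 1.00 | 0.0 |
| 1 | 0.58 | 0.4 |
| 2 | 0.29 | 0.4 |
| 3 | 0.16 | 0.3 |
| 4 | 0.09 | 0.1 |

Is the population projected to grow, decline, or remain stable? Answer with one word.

R0 = Σ lx·mx = 0 + 0.232 + 0.116 + 0.048 + 0.009 = 0.405
R0 < 1, so the population is declining.

declining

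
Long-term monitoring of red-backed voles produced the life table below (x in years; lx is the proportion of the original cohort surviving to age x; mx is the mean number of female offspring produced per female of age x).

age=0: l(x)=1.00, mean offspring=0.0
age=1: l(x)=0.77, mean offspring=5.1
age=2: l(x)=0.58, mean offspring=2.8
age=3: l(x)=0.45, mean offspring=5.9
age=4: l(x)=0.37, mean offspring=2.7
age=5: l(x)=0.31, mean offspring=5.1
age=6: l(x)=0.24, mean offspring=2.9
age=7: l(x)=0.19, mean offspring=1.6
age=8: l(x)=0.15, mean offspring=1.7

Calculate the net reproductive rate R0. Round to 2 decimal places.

12.04

lx·mx by age: 0, 3.927, 1.624, 2.655, 0.999, 1.581, 0.696, 0.304, 0.255
R0 = Σ lx·mx = 12.041 → 12.04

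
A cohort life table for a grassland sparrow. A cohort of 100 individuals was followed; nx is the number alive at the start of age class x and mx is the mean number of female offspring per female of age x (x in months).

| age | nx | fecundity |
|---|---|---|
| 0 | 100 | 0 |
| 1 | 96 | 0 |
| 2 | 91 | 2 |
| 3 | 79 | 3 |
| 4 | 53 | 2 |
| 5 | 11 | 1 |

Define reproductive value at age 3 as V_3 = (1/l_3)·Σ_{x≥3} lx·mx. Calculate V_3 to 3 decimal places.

lx = nx/n0 = nx/100: 1, 0.96, 0.91, 0.79, 0.53, 0.11
lx·mx for x ≥ 3: 2.37, 1.06, 0.11 → sum = 3.54
V_3 = 3.54 / l_3 = 3.54 / 0.79 = 4.481013… → 4.481

4.481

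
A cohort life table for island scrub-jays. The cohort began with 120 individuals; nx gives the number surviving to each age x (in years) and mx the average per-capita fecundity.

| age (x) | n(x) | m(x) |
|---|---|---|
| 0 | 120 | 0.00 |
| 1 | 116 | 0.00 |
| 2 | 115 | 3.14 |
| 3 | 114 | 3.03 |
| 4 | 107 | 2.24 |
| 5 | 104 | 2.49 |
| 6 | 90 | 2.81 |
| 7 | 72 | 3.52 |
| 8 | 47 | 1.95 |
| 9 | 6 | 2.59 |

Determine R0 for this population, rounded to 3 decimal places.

lx = nx/n0 = nx/120: 1, 0.96667…, 0.95833…, 0.95, 0.89167…, 0.86667…, 0.75, 0.6, 0.39167…, 0.05
lx·mx by age: 0, 0, 3.009167…, 2.8785, 1.997333…, 2.158…, 2.1075, 2.112, 0.76375…, 0.1295
R0 = Σ lx·mx = 15.15575… → 15.156

15.156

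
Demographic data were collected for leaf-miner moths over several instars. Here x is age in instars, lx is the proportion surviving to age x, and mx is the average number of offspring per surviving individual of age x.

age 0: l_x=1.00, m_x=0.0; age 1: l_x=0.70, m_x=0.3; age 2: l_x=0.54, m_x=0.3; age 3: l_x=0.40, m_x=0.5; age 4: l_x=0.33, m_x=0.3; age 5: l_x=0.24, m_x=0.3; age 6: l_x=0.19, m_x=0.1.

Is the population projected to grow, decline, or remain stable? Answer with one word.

declining

R0 = Σ lx·mx = 0 + 0.21 + 0.162 + 0.2 + 0.099 + 0.072 + 0.019 = 0.762
R0 < 1, so the population is declining.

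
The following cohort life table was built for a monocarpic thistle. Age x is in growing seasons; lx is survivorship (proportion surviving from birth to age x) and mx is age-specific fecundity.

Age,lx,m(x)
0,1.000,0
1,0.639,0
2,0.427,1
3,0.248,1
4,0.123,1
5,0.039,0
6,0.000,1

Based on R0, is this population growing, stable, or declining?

R0 = Σ lx·mx = 0 + 0 + 0.427 + 0.248 + 0.123 + 0 + 0 = 0.798
R0 < 1, so the population is declining.

declining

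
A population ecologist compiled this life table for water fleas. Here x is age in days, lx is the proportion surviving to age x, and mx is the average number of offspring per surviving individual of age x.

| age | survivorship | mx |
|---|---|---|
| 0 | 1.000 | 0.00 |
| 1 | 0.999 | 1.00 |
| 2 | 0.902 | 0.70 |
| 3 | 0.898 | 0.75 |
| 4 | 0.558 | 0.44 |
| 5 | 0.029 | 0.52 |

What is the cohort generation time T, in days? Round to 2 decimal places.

lx·mx: 0, 0.999, 0.6314, 0.6735, 0.24552, 0.01508 → R0 = 2.5645
x·lx·mx: 0, 0.999, 1.2628, 2.0205, 0.98208, 0.0754 → Σ = 5.33978
T = 5.33978 / 2.5645 = 2.082191… → 2.08

2.08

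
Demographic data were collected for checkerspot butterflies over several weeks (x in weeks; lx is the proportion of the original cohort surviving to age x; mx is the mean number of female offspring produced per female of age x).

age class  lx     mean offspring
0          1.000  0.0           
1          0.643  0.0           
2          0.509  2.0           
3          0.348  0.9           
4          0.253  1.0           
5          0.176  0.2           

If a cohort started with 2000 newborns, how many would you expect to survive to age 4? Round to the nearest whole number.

506

Expected survivors = N0 · l_4 = 2000 × 0.253 = 506 → 506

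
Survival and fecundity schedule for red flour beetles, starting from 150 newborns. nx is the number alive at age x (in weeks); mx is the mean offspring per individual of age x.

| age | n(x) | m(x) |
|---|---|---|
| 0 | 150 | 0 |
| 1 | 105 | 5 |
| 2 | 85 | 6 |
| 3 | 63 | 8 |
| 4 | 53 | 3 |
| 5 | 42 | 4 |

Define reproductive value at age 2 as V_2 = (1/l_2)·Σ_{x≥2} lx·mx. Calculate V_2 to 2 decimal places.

15.78

lx = nx/n0 = nx/150: 1, 0.7, 0.56667…, 0.42, 0.35333…, 0.28
lx·mx for x ≥ 2: 3.4…, 3.36, 1.06…, 1.12 → sum = 8.94…
V_2 = 8.94… / l_2 = 8.94… / 0.566667… = 15.776471… → 15.78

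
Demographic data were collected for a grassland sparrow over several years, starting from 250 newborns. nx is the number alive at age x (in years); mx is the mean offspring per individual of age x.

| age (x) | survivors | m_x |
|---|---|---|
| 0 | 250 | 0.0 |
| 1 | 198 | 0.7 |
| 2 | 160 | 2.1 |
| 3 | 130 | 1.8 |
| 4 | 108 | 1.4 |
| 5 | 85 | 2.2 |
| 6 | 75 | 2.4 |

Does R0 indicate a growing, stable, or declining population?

growing

lx = nx/n0 = nx/250: 1, 0.792, 0.64, 0.52, 0.432, 0.34, 0.3
R0 = Σ lx·mx = 0 + 0.5544 + 1.344 + 0.936 + 0.6048 + 0.748 + 0.72 = 4.9072
R0 > 1, so the population is growing.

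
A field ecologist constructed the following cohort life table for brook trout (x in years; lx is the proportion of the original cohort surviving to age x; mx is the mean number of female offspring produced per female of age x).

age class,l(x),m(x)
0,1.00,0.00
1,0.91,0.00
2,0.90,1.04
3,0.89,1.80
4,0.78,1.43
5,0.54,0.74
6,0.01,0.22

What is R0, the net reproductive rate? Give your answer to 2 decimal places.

4.06

lx·mx by age: 0, 0, 0.936, 1.602, 1.1154, 0.3996, 0.0022
R0 = Σ lx·mx = 4.0552 → 4.06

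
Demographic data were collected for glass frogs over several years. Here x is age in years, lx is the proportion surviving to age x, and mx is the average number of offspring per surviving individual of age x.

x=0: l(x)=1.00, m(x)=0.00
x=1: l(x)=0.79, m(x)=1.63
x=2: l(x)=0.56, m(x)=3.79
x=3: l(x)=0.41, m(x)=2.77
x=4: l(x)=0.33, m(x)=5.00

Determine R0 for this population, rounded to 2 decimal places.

6.20

lx·mx by age: 0, 1.2877, 2.1224, 1.1357, 1.65
R0 = Σ lx·mx = 6.1958 → 6.20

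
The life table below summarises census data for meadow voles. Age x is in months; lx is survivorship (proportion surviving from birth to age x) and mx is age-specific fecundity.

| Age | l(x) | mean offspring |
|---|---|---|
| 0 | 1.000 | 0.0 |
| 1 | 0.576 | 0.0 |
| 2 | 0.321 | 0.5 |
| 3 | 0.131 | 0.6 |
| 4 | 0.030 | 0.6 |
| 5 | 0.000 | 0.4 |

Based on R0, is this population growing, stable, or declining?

R0 = Σ lx·mx = 0 + 0 + 0.1605 + 0.0786 + 0.018 + 0 = 0.2571
R0 < 1, so the population is declining.

declining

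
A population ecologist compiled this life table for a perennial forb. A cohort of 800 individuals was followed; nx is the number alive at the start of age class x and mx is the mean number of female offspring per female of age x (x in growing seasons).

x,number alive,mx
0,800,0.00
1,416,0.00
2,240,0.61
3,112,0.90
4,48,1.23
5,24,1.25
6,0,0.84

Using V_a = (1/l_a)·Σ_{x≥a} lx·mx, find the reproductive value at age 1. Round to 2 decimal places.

0.81

lx = nx/n0 = nx/800: 1, 0.52, 0.3, 0.14, 0.06, 0.03, 0
lx·mx for x ≥ 1: 0, 0.183, 0.126, 0.0738, 0.0375, 0 → sum = 0.4203
V_1 = 0.4203 / l_1 = 0.4203 / 0.52 = 0.808269… → 0.81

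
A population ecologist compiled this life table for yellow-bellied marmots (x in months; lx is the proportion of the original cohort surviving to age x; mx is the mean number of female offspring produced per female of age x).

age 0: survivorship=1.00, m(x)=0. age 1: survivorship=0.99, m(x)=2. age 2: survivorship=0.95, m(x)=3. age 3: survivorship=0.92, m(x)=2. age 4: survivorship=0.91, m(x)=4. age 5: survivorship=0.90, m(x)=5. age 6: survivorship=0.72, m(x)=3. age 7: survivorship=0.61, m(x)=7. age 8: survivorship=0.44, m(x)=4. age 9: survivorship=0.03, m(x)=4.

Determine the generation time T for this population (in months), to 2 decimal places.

lx·mx: 0, 1.98, 2.85, 1.84, 3.64, 4.5, 2.16, 4.27, 1.76, 0.12 → R0 = 23.12
x·lx·mx: 0, 1.98, 5.7, 5.52, 14.56, 22.5, 12.96, 29.89, 14.08, 1.08 → Σ = 108.27
T = 108.27 / 23.12 = 4.682958… → 4.68

4.68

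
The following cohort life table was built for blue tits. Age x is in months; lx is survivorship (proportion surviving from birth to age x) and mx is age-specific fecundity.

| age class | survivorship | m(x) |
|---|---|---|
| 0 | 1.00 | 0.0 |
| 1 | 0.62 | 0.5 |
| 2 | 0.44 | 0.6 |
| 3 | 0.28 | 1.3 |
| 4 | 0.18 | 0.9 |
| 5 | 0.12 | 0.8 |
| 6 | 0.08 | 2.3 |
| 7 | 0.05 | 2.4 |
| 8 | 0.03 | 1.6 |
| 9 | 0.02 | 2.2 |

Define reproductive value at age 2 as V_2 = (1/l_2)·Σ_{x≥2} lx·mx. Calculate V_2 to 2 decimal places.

2.91

lx·mx for x ≥ 2: 0.264, 0.364, 0.162, 0.096, 0.184, 0.12, 0.048, 0.044 → sum = 1.282
V_2 = 1.282 / l_2 = 1.282 / 0.44 = 2.913636… → 2.91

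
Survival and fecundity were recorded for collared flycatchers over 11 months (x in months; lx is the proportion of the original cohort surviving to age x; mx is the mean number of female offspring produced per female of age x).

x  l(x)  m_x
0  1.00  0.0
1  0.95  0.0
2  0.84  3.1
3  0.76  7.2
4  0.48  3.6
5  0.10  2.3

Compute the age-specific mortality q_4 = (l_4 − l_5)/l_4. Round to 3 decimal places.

q_4 = (l_4 − l_5) / l_4 = (0.48 − 0.1) / 0.48
     = 0.38 / 0.48 = 0.791667… → 0.792

0.792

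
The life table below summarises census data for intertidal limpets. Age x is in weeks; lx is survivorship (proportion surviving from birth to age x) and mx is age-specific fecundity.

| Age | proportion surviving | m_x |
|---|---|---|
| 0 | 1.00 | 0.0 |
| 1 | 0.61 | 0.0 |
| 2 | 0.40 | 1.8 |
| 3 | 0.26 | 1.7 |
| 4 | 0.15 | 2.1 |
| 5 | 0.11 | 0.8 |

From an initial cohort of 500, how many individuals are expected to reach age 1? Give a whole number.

305

Expected survivors = N0 · l_1 = 500 × 0.61 = 305 → 305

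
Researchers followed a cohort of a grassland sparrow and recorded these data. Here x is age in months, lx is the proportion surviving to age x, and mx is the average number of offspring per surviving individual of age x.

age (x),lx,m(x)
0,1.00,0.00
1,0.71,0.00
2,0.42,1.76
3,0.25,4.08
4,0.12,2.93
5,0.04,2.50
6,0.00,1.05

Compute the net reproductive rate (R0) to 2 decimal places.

lx·mx by age: 0, 0, 0.7392, 1.02, 0.3516, 0.1, 0
R0 = Σ lx·mx = 2.2108 → 2.21

2.21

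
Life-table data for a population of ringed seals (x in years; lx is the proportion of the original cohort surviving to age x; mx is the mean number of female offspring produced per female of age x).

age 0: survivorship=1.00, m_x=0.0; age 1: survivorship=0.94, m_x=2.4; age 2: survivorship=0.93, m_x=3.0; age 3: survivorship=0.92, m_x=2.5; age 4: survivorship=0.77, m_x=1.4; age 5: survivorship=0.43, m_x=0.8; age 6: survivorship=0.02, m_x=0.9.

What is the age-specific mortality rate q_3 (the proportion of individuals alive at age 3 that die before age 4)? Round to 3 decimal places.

q_3 = (l_3 − l_4) / l_3 = (0.92 − 0.77) / 0.92
     = 0.15 / 0.92 = 0.163043… → 0.163

0.163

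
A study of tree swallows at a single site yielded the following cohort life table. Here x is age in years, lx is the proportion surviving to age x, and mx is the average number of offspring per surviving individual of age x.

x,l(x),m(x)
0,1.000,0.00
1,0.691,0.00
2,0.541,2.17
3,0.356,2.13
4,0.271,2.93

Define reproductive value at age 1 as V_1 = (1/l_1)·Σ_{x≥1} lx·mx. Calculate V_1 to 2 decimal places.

lx·mx for x ≥ 1: 0, 1.17397, 0.75828, 0.79403 → sum = 2.72628
V_1 = 2.72628 / l_1 = 2.72628 / 0.691 = 3.945412… → 3.95

3.95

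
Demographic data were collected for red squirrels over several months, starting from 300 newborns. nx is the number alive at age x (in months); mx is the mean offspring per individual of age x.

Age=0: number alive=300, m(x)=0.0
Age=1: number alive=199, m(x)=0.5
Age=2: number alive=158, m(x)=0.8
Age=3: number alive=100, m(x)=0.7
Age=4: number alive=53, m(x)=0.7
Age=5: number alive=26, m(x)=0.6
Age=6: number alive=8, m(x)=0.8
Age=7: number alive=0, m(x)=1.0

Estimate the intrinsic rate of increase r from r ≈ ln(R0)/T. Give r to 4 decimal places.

lx = nx/n0 = nx/300: 1, 0.66333…, 0.52667…, 0.33333…, 0.17667…, 0.08667…, 0.02667…, 0
R0 = Σ lx·mx = 0 + 0.33167… + 0.42133… + 0.23333… + 0.12367… + 0.052… + 0.02133… + 0 = 1.183333…
Σ x·lx·mx = 2.757…; T = 2.757…/1.183333… = 2.32986…
r ≈ ln(R0)/T = ln(1.183333…)/2.32986… = 0.072251… → 0.0723

0.0723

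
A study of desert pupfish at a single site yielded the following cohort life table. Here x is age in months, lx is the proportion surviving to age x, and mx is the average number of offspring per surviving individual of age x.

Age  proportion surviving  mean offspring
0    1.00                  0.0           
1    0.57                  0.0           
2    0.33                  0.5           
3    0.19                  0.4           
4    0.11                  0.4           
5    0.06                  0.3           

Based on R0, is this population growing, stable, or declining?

declining

R0 = Σ lx·mx = 0 + 0 + 0.165 + 0.076 + 0.044 + 0.018 = 0.303
R0 < 1, so the population is declining.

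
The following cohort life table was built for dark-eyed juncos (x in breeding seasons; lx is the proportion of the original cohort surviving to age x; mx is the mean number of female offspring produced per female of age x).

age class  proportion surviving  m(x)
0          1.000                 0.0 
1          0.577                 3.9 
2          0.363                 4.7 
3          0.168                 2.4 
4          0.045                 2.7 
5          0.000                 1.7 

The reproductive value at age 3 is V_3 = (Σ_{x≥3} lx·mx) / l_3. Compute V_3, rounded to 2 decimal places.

lx·mx for x ≥ 3: 0.4032, 0.1215, 0 → sum = 0.5247
V_3 = 0.5247 / l_3 = 0.5247 / 0.168 = 3.123214… → 3.12

3.12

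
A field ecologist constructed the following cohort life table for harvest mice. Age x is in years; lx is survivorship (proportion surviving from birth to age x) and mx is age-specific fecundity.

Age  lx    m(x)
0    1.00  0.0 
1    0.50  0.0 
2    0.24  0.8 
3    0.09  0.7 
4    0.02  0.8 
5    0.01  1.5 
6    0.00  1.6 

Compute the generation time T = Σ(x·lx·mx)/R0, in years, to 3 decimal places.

lx·mx: 0, 0, 0.192, 0.063, 0.016, 0.015, 0 → R0 = 0.286
x·lx·mx: 0, 0, 0.384, 0.189, 0.064, 0.075, 0 → Σ = 0.712
T = 0.712 / 0.286 = 2.48951… → 2.490

2.490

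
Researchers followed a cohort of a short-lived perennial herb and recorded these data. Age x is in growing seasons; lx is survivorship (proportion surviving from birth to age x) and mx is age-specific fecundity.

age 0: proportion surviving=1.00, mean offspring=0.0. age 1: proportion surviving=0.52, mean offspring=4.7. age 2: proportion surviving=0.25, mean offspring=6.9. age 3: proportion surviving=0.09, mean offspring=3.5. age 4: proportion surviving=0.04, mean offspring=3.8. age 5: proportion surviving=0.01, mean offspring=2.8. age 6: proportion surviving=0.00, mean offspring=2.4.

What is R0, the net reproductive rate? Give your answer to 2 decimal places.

lx·mx by age: 0, 2.444, 1.725, 0.315, 0.152, 0.028, 0
R0 = Σ lx·mx = 4.664 → 4.66

4.66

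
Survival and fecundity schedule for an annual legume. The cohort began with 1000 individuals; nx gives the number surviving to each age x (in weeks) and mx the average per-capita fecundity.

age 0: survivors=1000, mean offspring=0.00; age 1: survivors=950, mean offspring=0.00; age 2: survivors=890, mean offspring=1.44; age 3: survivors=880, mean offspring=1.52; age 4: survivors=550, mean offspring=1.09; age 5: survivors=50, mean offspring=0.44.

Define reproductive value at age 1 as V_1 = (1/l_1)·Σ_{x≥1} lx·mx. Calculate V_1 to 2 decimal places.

lx = nx/n0 = nx/1000: 1, 0.95, 0.89, 0.88, 0.55, 0.05
lx·mx for x ≥ 1: 0, 1.2816, 1.3376, 0.5995, 0.022 → sum = 3.2407
V_1 = 3.2407 / l_1 = 3.2407 / 0.95 = 3.411263… → 3.41

3.41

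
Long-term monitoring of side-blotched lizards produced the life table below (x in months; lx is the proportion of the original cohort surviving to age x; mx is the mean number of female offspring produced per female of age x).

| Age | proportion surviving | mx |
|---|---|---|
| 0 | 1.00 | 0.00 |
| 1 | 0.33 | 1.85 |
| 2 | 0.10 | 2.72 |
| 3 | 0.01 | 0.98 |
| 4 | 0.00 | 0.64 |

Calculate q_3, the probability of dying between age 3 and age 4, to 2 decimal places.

1.00

q_3 = (l_3 − l_4) / l_3 = (0.01 − 0) / 0.01
     = 0.01 / 0.01 = 1 → 1.00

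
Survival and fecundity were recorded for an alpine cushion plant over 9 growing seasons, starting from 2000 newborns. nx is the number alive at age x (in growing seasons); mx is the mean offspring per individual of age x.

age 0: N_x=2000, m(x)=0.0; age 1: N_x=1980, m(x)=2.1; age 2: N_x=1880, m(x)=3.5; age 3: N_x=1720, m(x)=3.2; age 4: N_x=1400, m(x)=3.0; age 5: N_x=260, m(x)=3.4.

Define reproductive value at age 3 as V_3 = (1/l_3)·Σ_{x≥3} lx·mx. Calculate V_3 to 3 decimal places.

6.156

lx = nx/n0 = nx/2000: 1, 0.99, 0.94, 0.86, 0.7, 0.13
lx·mx for x ≥ 3: 2.752, 2.1, 0.442 → sum = 5.294
V_3 = 5.294 / l_3 = 5.294 / 0.86 = 6.155814… → 6.156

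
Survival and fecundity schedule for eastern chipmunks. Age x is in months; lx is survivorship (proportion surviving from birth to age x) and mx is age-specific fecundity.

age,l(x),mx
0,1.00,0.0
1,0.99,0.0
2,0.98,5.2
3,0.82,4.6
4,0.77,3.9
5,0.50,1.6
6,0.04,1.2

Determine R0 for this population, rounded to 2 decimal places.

lx·mx by age: 0, 0, 5.096, 3.772, 3.003, 0.8, 0.048
R0 = Σ lx·mx = 12.719 → 12.72

12.72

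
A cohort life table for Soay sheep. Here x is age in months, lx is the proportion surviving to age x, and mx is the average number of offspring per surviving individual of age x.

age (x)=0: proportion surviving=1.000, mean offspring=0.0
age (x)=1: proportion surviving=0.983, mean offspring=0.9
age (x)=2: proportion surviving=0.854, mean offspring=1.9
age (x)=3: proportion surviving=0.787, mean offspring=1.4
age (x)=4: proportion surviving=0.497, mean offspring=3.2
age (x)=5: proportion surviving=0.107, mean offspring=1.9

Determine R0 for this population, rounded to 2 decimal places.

lx·mx by age: 0, 0.8847, 1.6226, 1.1018, 1.5904, 0.2033
R0 = Σ lx·mx = 5.4028 → 5.40

5.40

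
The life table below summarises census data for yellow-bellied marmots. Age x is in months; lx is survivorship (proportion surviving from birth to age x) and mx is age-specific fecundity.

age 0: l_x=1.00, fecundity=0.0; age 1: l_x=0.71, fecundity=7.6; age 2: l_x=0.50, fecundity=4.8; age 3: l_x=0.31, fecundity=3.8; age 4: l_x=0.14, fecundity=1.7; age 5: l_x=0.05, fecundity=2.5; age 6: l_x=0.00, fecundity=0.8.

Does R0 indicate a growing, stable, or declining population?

growing

R0 = Σ lx·mx = 0 + 5.396 + 2.4 + 1.178 + 0.238 + 0.125 + 0 = 9.337
R0 > 1, so the population is growing.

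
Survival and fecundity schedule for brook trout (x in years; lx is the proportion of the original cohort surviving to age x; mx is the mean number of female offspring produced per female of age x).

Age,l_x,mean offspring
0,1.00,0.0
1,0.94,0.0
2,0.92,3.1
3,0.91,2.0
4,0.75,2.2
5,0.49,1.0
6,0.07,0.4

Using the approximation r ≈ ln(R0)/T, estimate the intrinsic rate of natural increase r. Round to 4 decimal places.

R0 = Σ lx·mx = 0 + 0 + 2.852 + 1.82 + 1.65 + 0.49 + 0.028 = 6.84
Σ x·lx·mx = 20.382; T = 20.382/6.84 = 2.97982…
r ≈ ln(R0)/T = ln(6.84)/2.97982… = 0.645269… → 0.6453

0.6453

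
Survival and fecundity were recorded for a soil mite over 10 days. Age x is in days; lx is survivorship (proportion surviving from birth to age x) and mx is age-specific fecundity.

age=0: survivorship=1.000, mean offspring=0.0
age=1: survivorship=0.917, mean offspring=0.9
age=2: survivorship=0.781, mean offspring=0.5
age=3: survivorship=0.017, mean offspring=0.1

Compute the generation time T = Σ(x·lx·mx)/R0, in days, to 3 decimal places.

1.324

lx·mx: 0, 0.8253, 0.3905, 0.0017 → R0 = 1.2175
x·lx·mx: 0, 0.8253, 0.781, 0.0051 → Σ = 1.6114
T = 1.6114 / 1.2175 = 1.323532… → 1.324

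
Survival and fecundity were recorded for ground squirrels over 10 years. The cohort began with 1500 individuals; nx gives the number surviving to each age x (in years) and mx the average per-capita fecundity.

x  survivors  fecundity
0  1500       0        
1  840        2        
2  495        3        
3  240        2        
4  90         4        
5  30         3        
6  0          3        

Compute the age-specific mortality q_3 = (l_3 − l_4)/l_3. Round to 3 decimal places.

lx = nx/n0 = nx/1500: 1, 0.56, 0.33, 0.16, 0.06, 0.02, 0
q_3 = (l_3 − l_4) / l_3 = (0.16 − 0.06) / 0.16
     = 0.1 / 0.16 = 0.625 → 0.625

0.625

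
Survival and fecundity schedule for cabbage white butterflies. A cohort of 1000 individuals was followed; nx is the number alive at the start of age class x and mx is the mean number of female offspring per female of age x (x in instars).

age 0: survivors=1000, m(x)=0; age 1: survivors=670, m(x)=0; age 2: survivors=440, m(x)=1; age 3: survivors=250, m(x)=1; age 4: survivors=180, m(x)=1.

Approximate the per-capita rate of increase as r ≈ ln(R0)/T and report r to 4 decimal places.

lx = nx/n0 = nx/1000: 1, 0.67, 0.44, 0.25, 0.18
R0 = Σ lx·mx = 0 + 0 + 0.44 + 0.25 + 0.18 = 0.87
Σ x·lx·mx = 2.35; T = 2.35/0.87 = 2.70115…
r ≈ ln(R0)/T = ln(0.87)/2.70115… = -0.051557… → -0.0516

-0.0516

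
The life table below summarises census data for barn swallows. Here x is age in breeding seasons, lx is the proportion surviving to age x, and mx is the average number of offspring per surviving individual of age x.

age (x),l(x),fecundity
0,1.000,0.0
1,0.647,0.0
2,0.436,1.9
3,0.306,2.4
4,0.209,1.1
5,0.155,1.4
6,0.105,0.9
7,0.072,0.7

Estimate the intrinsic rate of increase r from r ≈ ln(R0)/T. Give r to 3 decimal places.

R0 = Σ lx·mx = 0 + 0 + 0.8284 + 0.7344 + 0.2299 + 0.217 + 0.0945 + 0.0504 = 2.1546
Σ x·lx·mx = 6.7844; T = 6.7844/2.1546 = 3.1488…
r ≈ ln(R0)/T = ln(2.1546)/3.1488… = 0.24378… → 0.244

0.244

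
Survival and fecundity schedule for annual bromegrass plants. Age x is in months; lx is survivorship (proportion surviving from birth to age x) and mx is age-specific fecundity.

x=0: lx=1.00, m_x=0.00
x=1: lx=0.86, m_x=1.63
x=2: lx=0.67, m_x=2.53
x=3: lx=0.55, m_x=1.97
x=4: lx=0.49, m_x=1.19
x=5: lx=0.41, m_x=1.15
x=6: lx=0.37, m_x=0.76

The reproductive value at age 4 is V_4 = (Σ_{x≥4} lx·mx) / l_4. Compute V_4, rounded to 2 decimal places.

2.73

lx·mx for x ≥ 4: 0.5831, 0.4715, 0.2812 → sum = 1.3358
V_4 = 1.3358 / l_4 = 1.3358 / 0.49 = 2.726122… → 2.73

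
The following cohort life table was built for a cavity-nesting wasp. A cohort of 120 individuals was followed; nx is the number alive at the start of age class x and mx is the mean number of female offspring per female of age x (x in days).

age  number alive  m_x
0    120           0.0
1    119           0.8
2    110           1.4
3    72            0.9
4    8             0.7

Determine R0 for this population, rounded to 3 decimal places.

lx = nx/n0 = nx/120: 1, 0.99167…, 0.91667…, 0.6, 0.06667…
lx·mx by age: 0, 0.793333…, 1.283333…, 0.54, 0.046667…
R0 = Σ lx·mx = 2.663333… → 2.663

2.663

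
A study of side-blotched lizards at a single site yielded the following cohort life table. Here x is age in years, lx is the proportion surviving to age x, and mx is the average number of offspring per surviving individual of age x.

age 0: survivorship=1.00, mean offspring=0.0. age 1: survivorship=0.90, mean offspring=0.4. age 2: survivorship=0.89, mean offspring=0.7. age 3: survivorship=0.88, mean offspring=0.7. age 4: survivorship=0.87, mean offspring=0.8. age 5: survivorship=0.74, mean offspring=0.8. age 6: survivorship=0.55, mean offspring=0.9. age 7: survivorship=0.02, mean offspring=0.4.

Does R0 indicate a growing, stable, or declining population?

R0 = Σ lx·mx = 0 + 0.36 + 0.623 + 0.616 + 0.696 + 0.592 + 0.495 + 0.008 = 3.39
R0 > 1, so the population is growing.

growing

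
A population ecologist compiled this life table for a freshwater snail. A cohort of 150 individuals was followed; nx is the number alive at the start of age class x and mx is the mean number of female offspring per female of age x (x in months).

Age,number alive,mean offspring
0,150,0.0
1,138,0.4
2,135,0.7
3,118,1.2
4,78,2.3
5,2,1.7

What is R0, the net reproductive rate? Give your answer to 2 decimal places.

3.16

lx = nx/n0 = nx/150: 1, 0.92, 0.9, 0.78667…, 0.52, 0.01333…
lx·mx by age: 0, 0.368, 0.63, 0.944…, 1.196, 0.022667…
R0 = Σ lx·mx = 3.160667… → 3.16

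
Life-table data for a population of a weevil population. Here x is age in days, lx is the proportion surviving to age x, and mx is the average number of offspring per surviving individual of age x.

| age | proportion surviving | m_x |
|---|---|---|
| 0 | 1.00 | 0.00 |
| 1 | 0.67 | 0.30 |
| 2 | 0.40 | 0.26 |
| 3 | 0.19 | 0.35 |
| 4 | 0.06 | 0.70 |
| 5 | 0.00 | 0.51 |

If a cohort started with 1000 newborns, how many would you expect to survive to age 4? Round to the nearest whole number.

60

Expected survivors = N0 · l_4 = 1000 × 0.06 = 60 → 60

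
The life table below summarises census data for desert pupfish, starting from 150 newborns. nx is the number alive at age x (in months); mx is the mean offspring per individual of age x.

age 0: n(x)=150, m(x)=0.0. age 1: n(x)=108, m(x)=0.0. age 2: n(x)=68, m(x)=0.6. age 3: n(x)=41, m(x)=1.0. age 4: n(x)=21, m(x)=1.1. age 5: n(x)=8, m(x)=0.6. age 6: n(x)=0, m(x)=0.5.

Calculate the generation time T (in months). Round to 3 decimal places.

lx = nx/n0 = nx/150: 1, 0.72, 0.45333…, 0.27333…, 0.14, 0.05333…, 0
lx·mx: 0, 0, 0.272…, 0.273333…, 0.154, 0.032…, 0 → R0 = 0.731333…
x·lx·mx: 0, 0, 0.544…, 0.82…, 0.616, 0.16…, 0 → Σ = 2.14…
T = 2.14… / 0.731333… = 2.926162… → 2.926

2.926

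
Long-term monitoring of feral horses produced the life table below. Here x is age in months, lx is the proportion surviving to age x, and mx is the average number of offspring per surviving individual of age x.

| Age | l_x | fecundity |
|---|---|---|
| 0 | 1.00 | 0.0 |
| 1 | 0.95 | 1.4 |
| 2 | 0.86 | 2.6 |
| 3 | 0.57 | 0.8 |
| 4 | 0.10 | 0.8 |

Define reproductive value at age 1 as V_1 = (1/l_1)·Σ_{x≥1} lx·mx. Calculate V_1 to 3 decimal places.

4.318

lx·mx for x ≥ 1: 1.33, 2.236, 0.456, 0.08 → sum = 4.102
V_1 = 4.102 / l_1 = 4.102 / 0.95 = 4.317895… → 4.318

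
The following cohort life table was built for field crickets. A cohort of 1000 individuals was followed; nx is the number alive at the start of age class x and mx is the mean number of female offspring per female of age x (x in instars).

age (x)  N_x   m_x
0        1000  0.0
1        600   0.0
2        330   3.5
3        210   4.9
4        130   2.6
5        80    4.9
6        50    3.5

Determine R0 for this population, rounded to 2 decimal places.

lx = nx/n0 = nx/1000: 1, 0.6, 0.33, 0.21, 0.13, 0.08, 0.05
lx·mx by age: 0, 0, 1.155, 1.029, 0.338, 0.392, 0.175
R0 = Σ lx·mx = 3.089 → 3.09

3.09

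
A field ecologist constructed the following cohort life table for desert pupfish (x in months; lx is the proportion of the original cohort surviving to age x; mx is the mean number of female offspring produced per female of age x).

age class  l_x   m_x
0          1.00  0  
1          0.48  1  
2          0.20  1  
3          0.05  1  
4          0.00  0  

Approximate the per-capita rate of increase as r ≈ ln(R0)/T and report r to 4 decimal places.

R0 = Σ lx·mx = 0 + 0.48 + 0.2 + 0.05 + 0 = 0.73
Σ x·lx·mx = 1.03; T = 1.03/0.73 = 1.41096…
r ≈ ln(R0)/T = ln(0.73)/1.41096… = -0.223047… → -0.2230

-0.2230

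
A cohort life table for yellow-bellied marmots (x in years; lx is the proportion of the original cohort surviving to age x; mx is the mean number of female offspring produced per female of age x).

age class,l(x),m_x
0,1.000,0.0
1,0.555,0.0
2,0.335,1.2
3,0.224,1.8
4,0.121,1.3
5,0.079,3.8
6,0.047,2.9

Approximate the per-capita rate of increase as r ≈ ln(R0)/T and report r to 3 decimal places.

R0 = Σ lx·mx = 0 + 0 + 0.402 + 0.4032 + 0.1573 + 0.3002 + 0.1363 = 1.399
Σ x·lx·mx = 4.9616; T = 4.9616/1.399 = 3.54653…
r ≈ ln(R0)/T = ln(1.399)/3.54653… = 0.09467… → 0.095

0.095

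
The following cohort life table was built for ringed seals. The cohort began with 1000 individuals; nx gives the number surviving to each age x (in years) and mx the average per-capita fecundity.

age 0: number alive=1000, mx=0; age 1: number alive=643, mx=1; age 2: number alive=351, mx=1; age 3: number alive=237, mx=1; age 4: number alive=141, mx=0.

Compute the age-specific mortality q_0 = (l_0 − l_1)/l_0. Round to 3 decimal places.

0.357

lx = nx/n0 = nx/1000: 1, 0.643, 0.351, 0.237, 0.141
q_0 = (l_0 − l_1) / l_0 = (1 − 0.643) / 1
     = 0.357 / 1 = 0.357 → 0.357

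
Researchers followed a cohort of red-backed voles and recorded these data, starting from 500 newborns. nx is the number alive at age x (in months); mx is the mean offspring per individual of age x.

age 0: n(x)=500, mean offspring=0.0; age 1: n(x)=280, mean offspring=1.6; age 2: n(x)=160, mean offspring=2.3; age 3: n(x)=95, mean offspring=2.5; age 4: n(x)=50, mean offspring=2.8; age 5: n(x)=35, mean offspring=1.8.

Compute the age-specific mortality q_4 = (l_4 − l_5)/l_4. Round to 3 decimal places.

0.300

lx = nx/n0 = nx/500: 1, 0.56, 0.32, 0.19, 0.1, 0.07
q_4 = (l_4 − l_5) / l_4 = (0.1 − 0.07) / 0.1
     = 0.03 / 0.1 = 0.3 → 0.300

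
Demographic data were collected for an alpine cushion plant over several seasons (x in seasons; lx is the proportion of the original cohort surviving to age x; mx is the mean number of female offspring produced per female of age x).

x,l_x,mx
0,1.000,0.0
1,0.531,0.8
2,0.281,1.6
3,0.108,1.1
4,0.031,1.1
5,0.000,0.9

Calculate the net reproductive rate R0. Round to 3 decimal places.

1.027

lx·mx by age: 0, 0.4248, 0.4496, 0.1188, 0.0341, 0
R0 = Σ lx·mx = 1.0273 → 1.027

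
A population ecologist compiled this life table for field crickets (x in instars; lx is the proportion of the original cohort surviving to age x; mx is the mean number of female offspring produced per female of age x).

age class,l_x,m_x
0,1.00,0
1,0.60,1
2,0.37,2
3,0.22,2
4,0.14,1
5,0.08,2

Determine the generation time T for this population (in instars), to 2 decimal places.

lx·mx: 0, 0.6, 0.74, 0.44, 0.14, 0.16 → R0 = 2.08
x·lx·mx: 0, 0.6, 1.48, 1.32, 0.56, 0.8 → Σ = 4.76
T = 4.76 / 2.08 = 2.288462… → 2.29

2.29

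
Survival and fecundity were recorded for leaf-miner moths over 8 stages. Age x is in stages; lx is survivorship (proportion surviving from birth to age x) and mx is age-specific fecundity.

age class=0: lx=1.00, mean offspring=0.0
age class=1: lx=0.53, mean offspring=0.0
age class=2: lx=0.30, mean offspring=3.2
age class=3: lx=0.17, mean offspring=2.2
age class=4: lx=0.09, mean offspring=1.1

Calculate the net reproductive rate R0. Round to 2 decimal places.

1.43

lx·mx by age: 0, 0, 0.96, 0.374, 0.099
R0 = Σ lx·mx = 1.433 → 1.43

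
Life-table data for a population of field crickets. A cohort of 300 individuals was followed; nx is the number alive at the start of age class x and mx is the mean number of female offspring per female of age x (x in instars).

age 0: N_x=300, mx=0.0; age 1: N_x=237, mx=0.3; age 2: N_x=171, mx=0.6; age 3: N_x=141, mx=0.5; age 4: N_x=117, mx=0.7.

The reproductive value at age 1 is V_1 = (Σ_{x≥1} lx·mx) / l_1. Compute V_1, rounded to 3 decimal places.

1.376

lx = nx/n0 = nx/300: 1, 0.79, 0.57, 0.47, 0.39
lx·mx for x ≥ 1: 0.237, 0.342, 0.235, 0.273 → sum = 1.087
V_1 = 1.087 / l_1 = 1.087 / 0.79 = 1.375949… → 1.376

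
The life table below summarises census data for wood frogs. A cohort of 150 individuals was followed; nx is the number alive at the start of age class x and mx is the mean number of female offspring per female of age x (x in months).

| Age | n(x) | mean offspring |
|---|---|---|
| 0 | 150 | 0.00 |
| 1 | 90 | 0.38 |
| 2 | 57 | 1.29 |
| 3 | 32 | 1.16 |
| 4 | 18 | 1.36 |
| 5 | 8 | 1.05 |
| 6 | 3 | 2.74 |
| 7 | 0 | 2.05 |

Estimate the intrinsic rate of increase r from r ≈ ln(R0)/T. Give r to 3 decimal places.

0.083

lx = nx/n0 = nx/150: 1, 0.6, 0.38, 0.21333…, 0.12, 0.05333…, 0.02, 0
R0 = Σ lx·mx = 0 + 0.228 + 0.4902 + 0.24747… + 0.1632 + 0.056… + 0.0548 + 0 = 1.239667…
Σ x·lx·mx = 3.2124…; T = 3.2124…/1.239667… = 2.59134…
r ≈ ln(R0)/T = ln(1.239667…)/2.59134… = 0.08291… → 0.083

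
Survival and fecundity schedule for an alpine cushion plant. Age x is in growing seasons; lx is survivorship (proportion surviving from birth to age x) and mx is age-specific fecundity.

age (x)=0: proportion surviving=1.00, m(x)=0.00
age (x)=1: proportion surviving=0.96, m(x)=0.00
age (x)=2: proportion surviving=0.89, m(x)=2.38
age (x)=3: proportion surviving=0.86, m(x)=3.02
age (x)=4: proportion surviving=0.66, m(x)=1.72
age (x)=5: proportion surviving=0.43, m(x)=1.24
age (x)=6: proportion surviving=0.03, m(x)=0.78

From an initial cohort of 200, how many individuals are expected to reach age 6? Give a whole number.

Expected survivors = N0 · l_6 = 200 × 0.03 = 6 → 6

6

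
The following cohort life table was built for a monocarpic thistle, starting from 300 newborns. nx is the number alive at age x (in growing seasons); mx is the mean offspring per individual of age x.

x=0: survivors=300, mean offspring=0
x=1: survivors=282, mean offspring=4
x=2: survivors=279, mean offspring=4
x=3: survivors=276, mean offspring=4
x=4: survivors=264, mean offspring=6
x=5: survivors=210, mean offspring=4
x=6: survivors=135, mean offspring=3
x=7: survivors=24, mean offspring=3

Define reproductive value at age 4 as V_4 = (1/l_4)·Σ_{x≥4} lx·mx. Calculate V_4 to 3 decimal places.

lx = nx/n0 = nx/300: 1, 0.94, 0.93, 0.92, 0.88, 0.7, 0.45, 0.08
lx·mx for x ≥ 4: 5.28, 2.8, 1.35, 0.24 → sum = 9.67
V_4 = 9.67 / l_4 = 9.67 / 0.88 = 10.988636… → 10.989

10.989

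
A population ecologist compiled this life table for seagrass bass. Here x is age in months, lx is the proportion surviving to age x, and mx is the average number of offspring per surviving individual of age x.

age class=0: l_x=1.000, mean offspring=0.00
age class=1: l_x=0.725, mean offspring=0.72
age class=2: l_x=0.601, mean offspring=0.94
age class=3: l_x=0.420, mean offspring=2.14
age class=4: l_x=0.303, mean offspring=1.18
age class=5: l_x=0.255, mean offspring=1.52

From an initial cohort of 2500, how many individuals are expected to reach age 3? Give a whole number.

1050

Expected survivors = N0 · l_3 = 2500 × 0.420 = 1050 → 1050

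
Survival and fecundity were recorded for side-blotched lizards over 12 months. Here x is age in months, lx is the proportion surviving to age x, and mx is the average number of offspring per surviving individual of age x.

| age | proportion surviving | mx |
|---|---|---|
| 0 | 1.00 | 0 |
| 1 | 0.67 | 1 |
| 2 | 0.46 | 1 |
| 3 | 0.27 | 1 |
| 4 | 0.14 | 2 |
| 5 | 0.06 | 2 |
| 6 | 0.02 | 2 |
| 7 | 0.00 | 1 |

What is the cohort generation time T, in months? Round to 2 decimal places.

lx·mx: 0, 0.67, 0.46, 0.27, 0.28, 0.12, 0.04, 0 → R0 = 1.84
x·lx·mx: 0, 0.67, 0.92, 0.81, 1.12, 0.6, 0.24, 0 → Σ = 4.36
T = 4.36 / 1.84 = 2.369565… → 2.37

2.37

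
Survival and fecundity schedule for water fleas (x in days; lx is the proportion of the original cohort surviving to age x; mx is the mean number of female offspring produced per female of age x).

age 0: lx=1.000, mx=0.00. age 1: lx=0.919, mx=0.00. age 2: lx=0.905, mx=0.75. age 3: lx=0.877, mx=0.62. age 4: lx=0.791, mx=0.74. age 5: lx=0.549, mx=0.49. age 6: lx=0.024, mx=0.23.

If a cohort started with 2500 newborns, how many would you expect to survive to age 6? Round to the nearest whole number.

Expected survivors = N0 · l_6 = 2500 × 0.024 = 60 → 60

60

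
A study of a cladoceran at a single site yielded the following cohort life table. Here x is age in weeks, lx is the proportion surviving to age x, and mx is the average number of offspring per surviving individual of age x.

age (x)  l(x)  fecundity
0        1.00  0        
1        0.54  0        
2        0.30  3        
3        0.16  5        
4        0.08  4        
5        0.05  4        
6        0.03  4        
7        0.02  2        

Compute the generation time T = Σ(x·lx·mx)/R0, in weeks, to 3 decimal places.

3.143

lx·mx: 0, 0, 0.9, 0.8, 0.32, 0.2, 0.12, 0.04 → R0 = 2.38
x·lx·mx: 0, 0, 1.8, 2.4, 1.28, 1, 0.72, 0.28 → Σ = 7.48
T = 7.48 / 2.38 = 3.142857… → 3.143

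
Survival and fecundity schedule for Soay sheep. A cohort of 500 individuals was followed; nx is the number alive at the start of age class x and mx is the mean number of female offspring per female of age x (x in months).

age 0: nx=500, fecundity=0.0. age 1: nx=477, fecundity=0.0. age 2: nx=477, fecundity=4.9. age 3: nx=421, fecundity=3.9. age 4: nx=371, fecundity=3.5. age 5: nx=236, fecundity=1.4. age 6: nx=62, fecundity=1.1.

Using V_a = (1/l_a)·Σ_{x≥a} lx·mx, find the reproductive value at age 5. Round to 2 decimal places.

lx = nx/n0 = nx/500: 1, 0.954, 0.954, 0.842, 0.742, 0.472, 0.124
lx·mx for x ≥ 5: 0.6608, 0.1364 → sum = 0.7972
V_5 = 0.7972 / l_5 = 0.7972 / 0.472 = 1.688983… → 1.69

1.69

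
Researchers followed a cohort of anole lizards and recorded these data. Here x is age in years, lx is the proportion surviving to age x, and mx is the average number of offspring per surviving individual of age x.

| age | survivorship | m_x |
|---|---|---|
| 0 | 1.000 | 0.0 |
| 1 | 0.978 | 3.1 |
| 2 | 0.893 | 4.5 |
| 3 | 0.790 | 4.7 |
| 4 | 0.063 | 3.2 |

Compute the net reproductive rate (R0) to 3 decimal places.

10.965

lx·mx by age: 0, 3.0318, 4.0185, 3.713, 0.2016
R0 = Σ lx·mx = 10.9649 → 10.965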